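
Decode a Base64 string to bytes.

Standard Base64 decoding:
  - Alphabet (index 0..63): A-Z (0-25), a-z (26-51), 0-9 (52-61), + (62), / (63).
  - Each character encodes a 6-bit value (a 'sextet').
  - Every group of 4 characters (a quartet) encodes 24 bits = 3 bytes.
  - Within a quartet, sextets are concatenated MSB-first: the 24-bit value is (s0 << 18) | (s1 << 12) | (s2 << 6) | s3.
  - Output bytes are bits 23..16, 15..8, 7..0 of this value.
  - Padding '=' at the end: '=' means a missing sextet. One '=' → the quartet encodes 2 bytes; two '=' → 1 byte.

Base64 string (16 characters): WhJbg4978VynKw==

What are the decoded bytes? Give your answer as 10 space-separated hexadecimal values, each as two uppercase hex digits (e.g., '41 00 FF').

After char 0 ('W'=22): chars_in_quartet=1 acc=0x16 bytes_emitted=0
After char 1 ('h'=33): chars_in_quartet=2 acc=0x5A1 bytes_emitted=0
After char 2 ('J'=9): chars_in_quartet=3 acc=0x16849 bytes_emitted=0
After char 3 ('b'=27): chars_in_quartet=4 acc=0x5A125B -> emit 5A 12 5B, reset; bytes_emitted=3
After char 4 ('g'=32): chars_in_quartet=1 acc=0x20 bytes_emitted=3
After char 5 ('4'=56): chars_in_quartet=2 acc=0x838 bytes_emitted=3
After char 6 ('9'=61): chars_in_quartet=3 acc=0x20E3D bytes_emitted=3
After char 7 ('7'=59): chars_in_quartet=4 acc=0x838F7B -> emit 83 8F 7B, reset; bytes_emitted=6
After char 8 ('8'=60): chars_in_quartet=1 acc=0x3C bytes_emitted=6
After char 9 ('V'=21): chars_in_quartet=2 acc=0xF15 bytes_emitted=6
After char 10 ('y'=50): chars_in_quartet=3 acc=0x3C572 bytes_emitted=6
After char 11 ('n'=39): chars_in_quartet=4 acc=0xF15CA7 -> emit F1 5C A7, reset; bytes_emitted=9
After char 12 ('K'=10): chars_in_quartet=1 acc=0xA bytes_emitted=9
After char 13 ('w'=48): chars_in_quartet=2 acc=0x2B0 bytes_emitted=9
Padding '==': partial quartet acc=0x2B0 -> emit 2B; bytes_emitted=10

Answer: 5A 12 5B 83 8F 7B F1 5C A7 2B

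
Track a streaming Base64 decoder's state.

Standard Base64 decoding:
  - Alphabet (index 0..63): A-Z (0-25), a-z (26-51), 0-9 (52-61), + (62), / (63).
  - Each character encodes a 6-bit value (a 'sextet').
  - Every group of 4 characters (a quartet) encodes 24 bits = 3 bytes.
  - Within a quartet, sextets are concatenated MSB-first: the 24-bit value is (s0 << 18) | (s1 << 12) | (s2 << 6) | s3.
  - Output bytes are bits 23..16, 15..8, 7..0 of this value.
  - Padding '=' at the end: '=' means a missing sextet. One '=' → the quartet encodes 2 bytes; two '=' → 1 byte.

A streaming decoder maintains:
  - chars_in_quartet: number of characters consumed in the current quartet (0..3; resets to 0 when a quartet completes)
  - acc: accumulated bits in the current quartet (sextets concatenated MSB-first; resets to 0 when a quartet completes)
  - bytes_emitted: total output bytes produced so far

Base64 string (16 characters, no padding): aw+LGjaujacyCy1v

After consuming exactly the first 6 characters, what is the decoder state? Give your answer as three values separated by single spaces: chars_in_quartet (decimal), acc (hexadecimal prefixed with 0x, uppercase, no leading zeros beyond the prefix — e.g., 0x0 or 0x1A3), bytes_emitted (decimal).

After char 0 ('a'=26): chars_in_quartet=1 acc=0x1A bytes_emitted=0
After char 1 ('w'=48): chars_in_quartet=2 acc=0x6B0 bytes_emitted=0
After char 2 ('+'=62): chars_in_quartet=3 acc=0x1AC3E bytes_emitted=0
After char 3 ('L'=11): chars_in_quartet=4 acc=0x6B0F8B -> emit 6B 0F 8B, reset; bytes_emitted=3
After char 4 ('G'=6): chars_in_quartet=1 acc=0x6 bytes_emitted=3
After char 5 ('j'=35): chars_in_quartet=2 acc=0x1A3 bytes_emitted=3

Answer: 2 0x1A3 3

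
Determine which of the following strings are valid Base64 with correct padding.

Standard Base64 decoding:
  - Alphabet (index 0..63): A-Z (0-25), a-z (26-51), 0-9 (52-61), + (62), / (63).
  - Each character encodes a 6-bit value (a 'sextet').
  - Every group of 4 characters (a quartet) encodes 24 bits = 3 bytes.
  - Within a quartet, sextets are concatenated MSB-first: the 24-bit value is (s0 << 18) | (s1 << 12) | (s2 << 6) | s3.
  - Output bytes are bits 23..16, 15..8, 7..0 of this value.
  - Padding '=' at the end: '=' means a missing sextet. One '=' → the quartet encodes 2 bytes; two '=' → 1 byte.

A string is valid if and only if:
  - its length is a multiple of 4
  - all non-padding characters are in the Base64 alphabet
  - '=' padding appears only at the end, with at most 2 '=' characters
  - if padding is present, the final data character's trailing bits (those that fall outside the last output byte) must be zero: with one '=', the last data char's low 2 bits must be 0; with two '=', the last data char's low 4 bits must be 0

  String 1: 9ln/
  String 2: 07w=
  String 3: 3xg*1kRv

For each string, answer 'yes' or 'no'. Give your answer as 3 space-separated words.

String 1: '9ln/' → valid
String 2: '07w=' → valid
String 3: '3xg*1kRv' → invalid (bad char(s): ['*'])

Answer: yes yes no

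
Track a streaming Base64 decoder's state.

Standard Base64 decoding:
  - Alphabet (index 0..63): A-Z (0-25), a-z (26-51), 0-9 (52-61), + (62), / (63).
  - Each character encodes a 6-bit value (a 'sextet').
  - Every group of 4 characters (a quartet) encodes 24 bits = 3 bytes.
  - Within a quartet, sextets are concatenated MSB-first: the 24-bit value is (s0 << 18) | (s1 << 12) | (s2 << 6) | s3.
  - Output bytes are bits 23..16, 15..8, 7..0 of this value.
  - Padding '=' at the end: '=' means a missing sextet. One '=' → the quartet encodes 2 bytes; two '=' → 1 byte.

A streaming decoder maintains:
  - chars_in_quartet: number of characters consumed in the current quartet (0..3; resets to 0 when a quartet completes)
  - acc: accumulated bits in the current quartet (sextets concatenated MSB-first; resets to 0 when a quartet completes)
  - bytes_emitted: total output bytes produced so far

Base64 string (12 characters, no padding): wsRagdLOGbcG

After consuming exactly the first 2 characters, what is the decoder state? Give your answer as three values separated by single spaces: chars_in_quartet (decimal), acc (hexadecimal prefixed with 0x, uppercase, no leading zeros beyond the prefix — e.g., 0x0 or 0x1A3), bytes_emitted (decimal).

After char 0 ('w'=48): chars_in_quartet=1 acc=0x30 bytes_emitted=0
After char 1 ('s'=44): chars_in_quartet=2 acc=0xC2C bytes_emitted=0

Answer: 2 0xC2C 0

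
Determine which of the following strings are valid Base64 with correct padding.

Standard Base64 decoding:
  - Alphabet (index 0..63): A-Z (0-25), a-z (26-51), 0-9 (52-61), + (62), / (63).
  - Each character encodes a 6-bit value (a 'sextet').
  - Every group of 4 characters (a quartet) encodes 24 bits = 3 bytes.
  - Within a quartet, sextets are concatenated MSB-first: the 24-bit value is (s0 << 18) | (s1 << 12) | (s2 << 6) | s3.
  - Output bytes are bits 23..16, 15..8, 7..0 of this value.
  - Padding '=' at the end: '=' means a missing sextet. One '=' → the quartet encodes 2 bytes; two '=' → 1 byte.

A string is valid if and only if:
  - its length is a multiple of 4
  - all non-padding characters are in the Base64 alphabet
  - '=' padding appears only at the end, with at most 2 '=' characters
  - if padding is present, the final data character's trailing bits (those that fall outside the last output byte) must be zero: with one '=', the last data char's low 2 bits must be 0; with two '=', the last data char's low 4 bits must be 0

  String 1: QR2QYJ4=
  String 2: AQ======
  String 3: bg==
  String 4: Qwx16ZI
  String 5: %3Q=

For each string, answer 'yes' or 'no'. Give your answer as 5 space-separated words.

String 1: 'QR2QYJ4=' → valid
String 2: 'AQ======' → invalid (6 pad chars (max 2))
String 3: 'bg==' → valid
String 4: 'Qwx16ZI' → invalid (len=7 not mult of 4)
String 5: '%3Q=' → invalid (bad char(s): ['%'])

Answer: yes no yes no no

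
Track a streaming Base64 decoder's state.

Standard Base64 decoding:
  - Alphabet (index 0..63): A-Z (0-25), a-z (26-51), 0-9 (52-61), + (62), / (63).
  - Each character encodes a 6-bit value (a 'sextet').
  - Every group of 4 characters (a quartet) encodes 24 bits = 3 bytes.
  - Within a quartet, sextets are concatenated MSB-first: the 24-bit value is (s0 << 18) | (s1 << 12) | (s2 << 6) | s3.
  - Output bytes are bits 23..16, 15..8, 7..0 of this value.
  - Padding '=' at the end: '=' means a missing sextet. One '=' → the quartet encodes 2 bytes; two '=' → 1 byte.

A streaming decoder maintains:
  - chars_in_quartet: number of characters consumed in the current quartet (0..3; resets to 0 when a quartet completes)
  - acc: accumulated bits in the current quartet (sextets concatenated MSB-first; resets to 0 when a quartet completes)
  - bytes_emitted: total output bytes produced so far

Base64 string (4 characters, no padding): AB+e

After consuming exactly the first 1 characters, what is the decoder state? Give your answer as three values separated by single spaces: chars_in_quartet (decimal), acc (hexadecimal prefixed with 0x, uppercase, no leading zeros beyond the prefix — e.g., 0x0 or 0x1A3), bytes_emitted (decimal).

After char 0 ('A'=0): chars_in_quartet=1 acc=0x0 bytes_emitted=0

Answer: 1 0x0 0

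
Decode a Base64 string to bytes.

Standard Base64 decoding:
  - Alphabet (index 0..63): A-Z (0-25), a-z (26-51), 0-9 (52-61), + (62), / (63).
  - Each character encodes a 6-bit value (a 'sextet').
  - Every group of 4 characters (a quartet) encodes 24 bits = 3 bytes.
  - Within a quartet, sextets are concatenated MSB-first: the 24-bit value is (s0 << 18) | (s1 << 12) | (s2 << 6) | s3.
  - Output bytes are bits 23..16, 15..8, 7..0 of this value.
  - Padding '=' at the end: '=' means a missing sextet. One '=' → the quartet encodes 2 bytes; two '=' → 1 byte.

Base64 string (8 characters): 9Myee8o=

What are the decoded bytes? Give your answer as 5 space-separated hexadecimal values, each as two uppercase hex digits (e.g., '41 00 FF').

After char 0 ('9'=61): chars_in_quartet=1 acc=0x3D bytes_emitted=0
After char 1 ('M'=12): chars_in_quartet=2 acc=0xF4C bytes_emitted=0
After char 2 ('y'=50): chars_in_quartet=3 acc=0x3D332 bytes_emitted=0
After char 3 ('e'=30): chars_in_quartet=4 acc=0xF4CC9E -> emit F4 CC 9E, reset; bytes_emitted=3
After char 4 ('e'=30): chars_in_quartet=1 acc=0x1E bytes_emitted=3
After char 5 ('8'=60): chars_in_quartet=2 acc=0x7BC bytes_emitted=3
After char 6 ('o'=40): chars_in_quartet=3 acc=0x1EF28 bytes_emitted=3
Padding '=': partial quartet acc=0x1EF28 -> emit 7B CA; bytes_emitted=5

Answer: F4 CC 9E 7B CA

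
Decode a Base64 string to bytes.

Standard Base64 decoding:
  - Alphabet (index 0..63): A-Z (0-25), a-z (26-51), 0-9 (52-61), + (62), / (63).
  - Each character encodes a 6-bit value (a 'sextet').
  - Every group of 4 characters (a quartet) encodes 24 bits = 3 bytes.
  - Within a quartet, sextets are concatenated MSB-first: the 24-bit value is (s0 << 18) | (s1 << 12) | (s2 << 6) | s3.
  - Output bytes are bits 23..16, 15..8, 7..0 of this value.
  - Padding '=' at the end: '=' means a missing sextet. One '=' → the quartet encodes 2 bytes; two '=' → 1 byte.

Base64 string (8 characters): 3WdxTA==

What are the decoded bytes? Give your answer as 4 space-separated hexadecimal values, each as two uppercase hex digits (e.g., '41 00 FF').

After char 0 ('3'=55): chars_in_quartet=1 acc=0x37 bytes_emitted=0
After char 1 ('W'=22): chars_in_quartet=2 acc=0xDD6 bytes_emitted=0
After char 2 ('d'=29): chars_in_quartet=3 acc=0x3759D bytes_emitted=0
After char 3 ('x'=49): chars_in_quartet=4 acc=0xDD6771 -> emit DD 67 71, reset; bytes_emitted=3
After char 4 ('T'=19): chars_in_quartet=1 acc=0x13 bytes_emitted=3
After char 5 ('A'=0): chars_in_quartet=2 acc=0x4C0 bytes_emitted=3
Padding '==': partial quartet acc=0x4C0 -> emit 4C; bytes_emitted=4

Answer: DD 67 71 4C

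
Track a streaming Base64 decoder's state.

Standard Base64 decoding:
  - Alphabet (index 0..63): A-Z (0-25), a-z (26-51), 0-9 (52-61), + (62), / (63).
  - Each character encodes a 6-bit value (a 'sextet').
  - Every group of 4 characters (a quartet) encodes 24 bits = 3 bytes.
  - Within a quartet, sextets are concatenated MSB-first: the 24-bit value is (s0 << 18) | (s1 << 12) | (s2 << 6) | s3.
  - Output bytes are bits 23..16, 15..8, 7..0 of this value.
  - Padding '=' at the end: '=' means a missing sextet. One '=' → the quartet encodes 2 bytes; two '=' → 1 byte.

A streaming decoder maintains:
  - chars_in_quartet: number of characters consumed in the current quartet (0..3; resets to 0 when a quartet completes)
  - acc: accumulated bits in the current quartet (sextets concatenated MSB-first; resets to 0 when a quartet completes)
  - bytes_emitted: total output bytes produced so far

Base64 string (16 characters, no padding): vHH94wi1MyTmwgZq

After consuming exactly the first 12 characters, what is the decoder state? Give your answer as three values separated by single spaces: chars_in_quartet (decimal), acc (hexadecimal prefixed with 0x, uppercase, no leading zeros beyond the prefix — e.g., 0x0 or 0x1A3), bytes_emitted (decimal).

After char 0 ('v'=47): chars_in_quartet=1 acc=0x2F bytes_emitted=0
After char 1 ('H'=7): chars_in_quartet=2 acc=0xBC7 bytes_emitted=0
After char 2 ('H'=7): chars_in_quartet=3 acc=0x2F1C7 bytes_emitted=0
After char 3 ('9'=61): chars_in_quartet=4 acc=0xBC71FD -> emit BC 71 FD, reset; bytes_emitted=3
After char 4 ('4'=56): chars_in_quartet=1 acc=0x38 bytes_emitted=3
After char 5 ('w'=48): chars_in_quartet=2 acc=0xE30 bytes_emitted=3
After char 6 ('i'=34): chars_in_quartet=3 acc=0x38C22 bytes_emitted=3
After char 7 ('1'=53): chars_in_quartet=4 acc=0xE308B5 -> emit E3 08 B5, reset; bytes_emitted=6
After char 8 ('M'=12): chars_in_quartet=1 acc=0xC bytes_emitted=6
After char 9 ('y'=50): chars_in_quartet=2 acc=0x332 bytes_emitted=6
After char 10 ('T'=19): chars_in_quartet=3 acc=0xCC93 bytes_emitted=6
After char 11 ('m'=38): chars_in_quartet=4 acc=0x3324E6 -> emit 33 24 E6, reset; bytes_emitted=9

Answer: 0 0x0 9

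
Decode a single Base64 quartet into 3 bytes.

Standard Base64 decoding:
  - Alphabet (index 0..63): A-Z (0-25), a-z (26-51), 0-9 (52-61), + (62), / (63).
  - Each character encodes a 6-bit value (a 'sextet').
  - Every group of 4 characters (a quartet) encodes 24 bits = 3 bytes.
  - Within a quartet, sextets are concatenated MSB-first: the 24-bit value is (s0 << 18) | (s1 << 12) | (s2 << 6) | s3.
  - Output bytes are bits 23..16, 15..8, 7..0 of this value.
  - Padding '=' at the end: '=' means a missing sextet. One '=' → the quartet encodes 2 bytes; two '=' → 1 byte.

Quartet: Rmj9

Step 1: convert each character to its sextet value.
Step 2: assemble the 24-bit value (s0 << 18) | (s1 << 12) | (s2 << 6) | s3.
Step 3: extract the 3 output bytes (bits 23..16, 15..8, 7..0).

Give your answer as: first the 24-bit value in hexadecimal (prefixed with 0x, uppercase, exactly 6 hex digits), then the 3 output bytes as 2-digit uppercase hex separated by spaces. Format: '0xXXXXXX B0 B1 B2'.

Sextets: R=17, m=38, j=35, 9=61
24-bit: (17<<18) | (38<<12) | (35<<6) | 61
      = 0x440000 | 0x026000 | 0x0008C0 | 0x00003D
      = 0x4668FD
Bytes: (v>>16)&0xFF=46, (v>>8)&0xFF=68, v&0xFF=FD

Answer: 0x4668FD 46 68 FD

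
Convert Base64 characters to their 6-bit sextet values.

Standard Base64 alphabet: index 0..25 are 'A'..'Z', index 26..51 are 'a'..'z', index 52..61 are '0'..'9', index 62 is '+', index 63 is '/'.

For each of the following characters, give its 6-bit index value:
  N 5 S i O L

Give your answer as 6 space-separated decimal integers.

Answer: 13 57 18 34 14 11

Derivation:
'N': A..Z range, ord('N') − ord('A') = 13
'5': 0..9 range, 52 + ord('5') − ord('0') = 57
'S': A..Z range, ord('S') − ord('A') = 18
'i': a..z range, 26 + ord('i') − ord('a') = 34
'O': A..Z range, ord('O') − ord('A') = 14
'L': A..Z range, ord('L') − ord('A') = 11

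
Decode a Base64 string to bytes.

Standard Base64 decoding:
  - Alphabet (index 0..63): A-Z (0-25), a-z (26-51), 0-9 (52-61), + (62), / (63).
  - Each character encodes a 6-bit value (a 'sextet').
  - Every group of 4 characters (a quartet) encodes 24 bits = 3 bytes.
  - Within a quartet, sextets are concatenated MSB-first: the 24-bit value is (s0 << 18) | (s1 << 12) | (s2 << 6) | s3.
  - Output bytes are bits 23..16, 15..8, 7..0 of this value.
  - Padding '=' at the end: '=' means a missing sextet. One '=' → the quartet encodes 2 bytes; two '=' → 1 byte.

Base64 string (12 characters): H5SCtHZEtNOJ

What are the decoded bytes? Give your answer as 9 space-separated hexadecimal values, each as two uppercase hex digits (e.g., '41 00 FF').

After char 0 ('H'=7): chars_in_quartet=1 acc=0x7 bytes_emitted=0
After char 1 ('5'=57): chars_in_quartet=2 acc=0x1F9 bytes_emitted=0
After char 2 ('S'=18): chars_in_quartet=3 acc=0x7E52 bytes_emitted=0
After char 3 ('C'=2): chars_in_quartet=4 acc=0x1F9482 -> emit 1F 94 82, reset; bytes_emitted=3
After char 4 ('t'=45): chars_in_quartet=1 acc=0x2D bytes_emitted=3
After char 5 ('H'=7): chars_in_quartet=2 acc=0xB47 bytes_emitted=3
After char 6 ('Z'=25): chars_in_quartet=3 acc=0x2D1D9 bytes_emitted=3
After char 7 ('E'=4): chars_in_quartet=4 acc=0xB47644 -> emit B4 76 44, reset; bytes_emitted=6
After char 8 ('t'=45): chars_in_quartet=1 acc=0x2D bytes_emitted=6
After char 9 ('N'=13): chars_in_quartet=2 acc=0xB4D bytes_emitted=6
After char 10 ('O'=14): chars_in_quartet=3 acc=0x2D34E bytes_emitted=6
After char 11 ('J'=9): chars_in_quartet=4 acc=0xB4D389 -> emit B4 D3 89, reset; bytes_emitted=9

Answer: 1F 94 82 B4 76 44 B4 D3 89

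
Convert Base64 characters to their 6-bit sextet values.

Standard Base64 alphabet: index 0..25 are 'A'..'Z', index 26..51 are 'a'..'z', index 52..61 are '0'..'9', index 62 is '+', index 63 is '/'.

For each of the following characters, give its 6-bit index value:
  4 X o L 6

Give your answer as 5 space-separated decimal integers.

'4': 0..9 range, 52 + ord('4') − ord('0') = 56
'X': A..Z range, ord('X') − ord('A') = 23
'o': a..z range, 26 + ord('o') − ord('a') = 40
'L': A..Z range, ord('L') − ord('A') = 11
'6': 0..9 range, 52 + ord('6') − ord('0') = 58

Answer: 56 23 40 11 58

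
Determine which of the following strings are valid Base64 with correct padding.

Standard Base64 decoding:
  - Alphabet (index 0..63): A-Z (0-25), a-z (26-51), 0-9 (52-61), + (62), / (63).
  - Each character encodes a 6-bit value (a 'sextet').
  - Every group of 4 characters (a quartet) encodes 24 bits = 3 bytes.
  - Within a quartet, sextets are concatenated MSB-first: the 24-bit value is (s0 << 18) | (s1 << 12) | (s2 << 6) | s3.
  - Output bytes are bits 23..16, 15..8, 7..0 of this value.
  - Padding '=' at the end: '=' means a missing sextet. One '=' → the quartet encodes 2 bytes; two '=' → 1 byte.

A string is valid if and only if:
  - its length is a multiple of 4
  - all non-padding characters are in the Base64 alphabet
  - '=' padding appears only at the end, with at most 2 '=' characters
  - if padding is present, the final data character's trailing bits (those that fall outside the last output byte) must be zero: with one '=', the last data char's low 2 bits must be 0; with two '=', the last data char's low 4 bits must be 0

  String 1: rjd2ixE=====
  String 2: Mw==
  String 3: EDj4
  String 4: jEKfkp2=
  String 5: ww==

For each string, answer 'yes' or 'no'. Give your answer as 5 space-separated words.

Answer: no yes yes no yes

Derivation:
String 1: 'rjd2ixE=====' → invalid (5 pad chars (max 2))
String 2: 'Mw==' → valid
String 3: 'EDj4' → valid
String 4: 'jEKfkp2=' → invalid (bad trailing bits)
String 5: 'ww==' → valid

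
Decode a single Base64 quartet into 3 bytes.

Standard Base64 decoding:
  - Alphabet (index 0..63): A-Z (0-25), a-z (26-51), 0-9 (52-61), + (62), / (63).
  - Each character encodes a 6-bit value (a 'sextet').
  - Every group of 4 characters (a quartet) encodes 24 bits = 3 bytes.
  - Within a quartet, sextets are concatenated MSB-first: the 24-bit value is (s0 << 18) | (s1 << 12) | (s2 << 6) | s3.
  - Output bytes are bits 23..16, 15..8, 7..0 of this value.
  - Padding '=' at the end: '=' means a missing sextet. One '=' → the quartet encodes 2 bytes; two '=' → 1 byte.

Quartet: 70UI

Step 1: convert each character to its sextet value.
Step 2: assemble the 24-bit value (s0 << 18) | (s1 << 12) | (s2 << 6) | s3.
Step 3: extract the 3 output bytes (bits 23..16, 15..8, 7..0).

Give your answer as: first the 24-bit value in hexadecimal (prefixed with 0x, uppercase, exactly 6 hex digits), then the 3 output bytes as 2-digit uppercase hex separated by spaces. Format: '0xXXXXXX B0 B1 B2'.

Sextets: 7=59, 0=52, U=20, I=8
24-bit: (59<<18) | (52<<12) | (20<<6) | 8
      = 0xEC0000 | 0x034000 | 0x000500 | 0x000008
      = 0xEF4508
Bytes: (v>>16)&0xFF=EF, (v>>8)&0xFF=45, v&0xFF=08

Answer: 0xEF4508 EF 45 08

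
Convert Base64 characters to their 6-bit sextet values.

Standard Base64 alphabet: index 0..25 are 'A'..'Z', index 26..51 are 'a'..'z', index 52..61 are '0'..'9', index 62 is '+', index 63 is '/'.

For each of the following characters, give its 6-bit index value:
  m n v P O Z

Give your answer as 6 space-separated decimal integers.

'm': a..z range, 26 + ord('m') − ord('a') = 38
'n': a..z range, 26 + ord('n') − ord('a') = 39
'v': a..z range, 26 + ord('v') − ord('a') = 47
'P': A..Z range, ord('P') − ord('A') = 15
'O': A..Z range, ord('O') − ord('A') = 14
'Z': A..Z range, ord('Z') − ord('A') = 25

Answer: 38 39 47 15 14 25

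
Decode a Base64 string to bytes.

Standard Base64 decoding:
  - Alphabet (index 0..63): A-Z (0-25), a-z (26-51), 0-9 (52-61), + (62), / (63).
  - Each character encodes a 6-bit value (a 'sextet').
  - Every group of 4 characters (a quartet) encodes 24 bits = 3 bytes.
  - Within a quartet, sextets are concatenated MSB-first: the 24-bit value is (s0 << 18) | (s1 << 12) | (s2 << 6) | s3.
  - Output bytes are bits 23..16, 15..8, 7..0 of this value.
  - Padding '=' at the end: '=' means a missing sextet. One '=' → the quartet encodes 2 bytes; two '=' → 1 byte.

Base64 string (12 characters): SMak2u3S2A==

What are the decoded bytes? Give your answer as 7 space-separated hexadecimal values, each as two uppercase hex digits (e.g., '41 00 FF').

Answer: 48 C6 A4 DA ED D2 D8

Derivation:
After char 0 ('S'=18): chars_in_quartet=1 acc=0x12 bytes_emitted=0
After char 1 ('M'=12): chars_in_quartet=2 acc=0x48C bytes_emitted=0
After char 2 ('a'=26): chars_in_quartet=3 acc=0x1231A bytes_emitted=0
After char 3 ('k'=36): chars_in_quartet=4 acc=0x48C6A4 -> emit 48 C6 A4, reset; bytes_emitted=3
After char 4 ('2'=54): chars_in_quartet=1 acc=0x36 bytes_emitted=3
After char 5 ('u'=46): chars_in_quartet=2 acc=0xDAE bytes_emitted=3
After char 6 ('3'=55): chars_in_quartet=3 acc=0x36BB7 bytes_emitted=3
After char 7 ('S'=18): chars_in_quartet=4 acc=0xDAEDD2 -> emit DA ED D2, reset; bytes_emitted=6
After char 8 ('2'=54): chars_in_quartet=1 acc=0x36 bytes_emitted=6
After char 9 ('A'=0): chars_in_quartet=2 acc=0xD80 bytes_emitted=6
Padding '==': partial quartet acc=0xD80 -> emit D8; bytes_emitted=7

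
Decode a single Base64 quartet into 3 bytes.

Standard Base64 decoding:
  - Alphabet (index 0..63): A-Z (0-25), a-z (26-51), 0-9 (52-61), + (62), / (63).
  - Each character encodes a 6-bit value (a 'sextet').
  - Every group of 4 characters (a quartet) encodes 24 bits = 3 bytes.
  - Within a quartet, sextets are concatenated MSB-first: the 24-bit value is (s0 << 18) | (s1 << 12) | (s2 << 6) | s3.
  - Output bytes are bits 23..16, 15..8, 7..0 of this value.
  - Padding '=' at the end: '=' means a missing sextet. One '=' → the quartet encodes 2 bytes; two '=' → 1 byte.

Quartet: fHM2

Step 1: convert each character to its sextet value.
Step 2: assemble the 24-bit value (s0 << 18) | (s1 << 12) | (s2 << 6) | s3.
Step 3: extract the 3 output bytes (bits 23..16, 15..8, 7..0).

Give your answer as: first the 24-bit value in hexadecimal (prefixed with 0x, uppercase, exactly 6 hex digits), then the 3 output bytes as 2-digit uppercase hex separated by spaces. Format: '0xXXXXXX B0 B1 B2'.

Answer: 0x7C7336 7C 73 36

Derivation:
Sextets: f=31, H=7, M=12, 2=54
24-bit: (31<<18) | (7<<12) | (12<<6) | 54
      = 0x7C0000 | 0x007000 | 0x000300 | 0x000036
      = 0x7C7336
Bytes: (v>>16)&0xFF=7C, (v>>8)&0xFF=73, v&0xFF=36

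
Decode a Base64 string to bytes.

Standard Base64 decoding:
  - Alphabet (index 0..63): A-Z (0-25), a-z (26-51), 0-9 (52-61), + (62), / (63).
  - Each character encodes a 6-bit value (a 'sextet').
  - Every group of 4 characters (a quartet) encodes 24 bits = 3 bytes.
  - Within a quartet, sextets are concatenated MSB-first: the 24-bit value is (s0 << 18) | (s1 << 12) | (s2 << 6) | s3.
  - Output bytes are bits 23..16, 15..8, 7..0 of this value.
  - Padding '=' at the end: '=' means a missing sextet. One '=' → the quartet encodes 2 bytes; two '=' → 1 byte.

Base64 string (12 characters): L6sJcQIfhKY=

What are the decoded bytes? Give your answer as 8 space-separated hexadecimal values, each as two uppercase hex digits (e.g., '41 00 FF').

After char 0 ('L'=11): chars_in_quartet=1 acc=0xB bytes_emitted=0
After char 1 ('6'=58): chars_in_quartet=2 acc=0x2FA bytes_emitted=0
After char 2 ('s'=44): chars_in_quartet=3 acc=0xBEAC bytes_emitted=0
After char 3 ('J'=9): chars_in_quartet=4 acc=0x2FAB09 -> emit 2F AB 09, reset; bytes_emitted=3
After char 4 ('c'=28): chars_in_quartet=1 acc=0x1C bytes_emitted=3
After char 5 ('Q'=16): chars_in_quartet=2 acc=0x710 bytes_emitted=3
After char 6 ('I'=8): chars_in_quartet=3 acc=0x1C408 bytes_emitted=3
After char 7 ('f'=31): chars_in_quartet=4 acc=0x71021F -> emit 71 02 1F, reset; bytes_emitted=6
After char 8 ('h'=33): chars_in_quartet=1 acc=0x21 bytes_emitted=6
After char 9 ('K'=10): chars_in_quartet=2 acc=0x84A bytes_emitted=6
After char 10 ('Y'=24): chars_in_quartet=3 acc=0x21298 bytes_emitted=6
Padding '=': partial quartet acc=0x21298 -> emit 84 A6; bytes_emitted=8

Answer: 2F AB 09 71 02 1F 84 A6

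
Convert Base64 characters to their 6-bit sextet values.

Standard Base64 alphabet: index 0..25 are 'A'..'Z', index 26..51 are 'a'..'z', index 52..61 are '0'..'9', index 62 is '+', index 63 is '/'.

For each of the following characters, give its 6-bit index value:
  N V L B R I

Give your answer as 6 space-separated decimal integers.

'N': A..Z range, ord('N') − ord('A') = 13
'V': A..Z range, ord('V') − ord('A') = 21
'L': A..Z range, ord('L') − ord('A') = 11
'B': A..Z range, ord('B') − ord('A') = 1
'R': A..Z range, ord('R') − ord('A') = 17
'I': A..Z range, ord('I') − ord('A') = 8

Answer: 13 21 11 1 17 8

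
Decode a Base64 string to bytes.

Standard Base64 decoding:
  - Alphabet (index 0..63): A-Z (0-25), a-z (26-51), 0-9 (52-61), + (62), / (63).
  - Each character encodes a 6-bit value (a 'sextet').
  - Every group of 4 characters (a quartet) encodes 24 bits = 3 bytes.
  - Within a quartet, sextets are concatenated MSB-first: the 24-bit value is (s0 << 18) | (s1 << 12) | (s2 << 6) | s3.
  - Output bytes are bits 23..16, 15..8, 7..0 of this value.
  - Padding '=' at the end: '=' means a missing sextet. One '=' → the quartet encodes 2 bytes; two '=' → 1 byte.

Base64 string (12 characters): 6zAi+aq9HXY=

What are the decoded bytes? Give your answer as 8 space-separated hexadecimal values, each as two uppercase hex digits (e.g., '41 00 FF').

After char 0 ('6'=58): chars_in_quartet=1 acc=0x3A bytes_emitted=0
After char 1 ('z'=51): chars_in_quartet=2 acc=0xEB3 bytes_emitted=0
After char 2 ('A'=0): chars_in_quartet=3 acc=0x3ACC0 bytes_emitted=0
After char 3 ('i'=34): chars_in_quartet=4 acc=0xEB3022 -> emit EB 30 22, reset; bytes_emitted=3
After char 4 ('+'=62): chars_in_quartet=1 acc=0x3E bytes_emitted=3
After char 5 ('a'=26): chars_in_quartet=2 acc=0xF9A bytes_emitted=3
After char 6 ('q'=42): chars_in_quartet=3 acc=0x3E6AA bytes_emitted=3
After char 7 ('9'=61): chars_in_quartet=4 acc=0xF9AABD -> emit F9 AA BD, reset; bytes_emitted=6
After char 8 ('H'=7): chars_in_quartet=1 acc=0x7 bytes_emitted=6
After char 9 ('X'=23): chars_in_quartet=2 acc=0x1D7 bytes_emitted=6
After char 10 ('Y'=24): chars_in_quartet=3 acc=0x75D8 bytes_emitted=6
Padding '=': partial quartet acc=0x75D8 -> emit 1D 76; bytes_emitted=8

Answer: EB 30 22 F9 AA BD 1D 76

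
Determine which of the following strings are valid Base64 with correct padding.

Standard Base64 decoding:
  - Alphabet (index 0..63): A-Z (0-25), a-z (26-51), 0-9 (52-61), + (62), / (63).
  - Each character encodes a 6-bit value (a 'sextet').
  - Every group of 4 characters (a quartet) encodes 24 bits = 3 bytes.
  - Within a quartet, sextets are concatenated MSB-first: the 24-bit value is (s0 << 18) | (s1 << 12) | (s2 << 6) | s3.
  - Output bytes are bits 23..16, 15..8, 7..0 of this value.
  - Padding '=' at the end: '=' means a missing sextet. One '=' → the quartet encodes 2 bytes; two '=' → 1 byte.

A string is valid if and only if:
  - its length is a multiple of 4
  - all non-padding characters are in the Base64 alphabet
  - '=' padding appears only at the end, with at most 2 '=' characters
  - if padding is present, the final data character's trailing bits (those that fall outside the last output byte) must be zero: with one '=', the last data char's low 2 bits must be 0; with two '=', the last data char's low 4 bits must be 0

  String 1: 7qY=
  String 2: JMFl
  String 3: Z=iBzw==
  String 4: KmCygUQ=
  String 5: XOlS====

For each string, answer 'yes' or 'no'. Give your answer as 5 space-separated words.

String 1: '7qY=' → valid
String 2: 'JMFl' → valid
String 3: 'Z=iBzw==' → invalid (bad char(s): ['=']; '=' in middle)
String 4: 'KmCygUQ=' → valid
String 5: 'XOlS====' → invalid (4 pad chars (max 2))

Answer: yes yes no yes no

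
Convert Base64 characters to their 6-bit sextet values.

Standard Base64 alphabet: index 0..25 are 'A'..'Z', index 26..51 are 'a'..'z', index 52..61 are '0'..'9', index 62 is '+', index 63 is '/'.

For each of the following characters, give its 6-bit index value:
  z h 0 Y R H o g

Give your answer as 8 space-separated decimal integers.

'z': a..z range, 26 + ord('z') − ord('a') = 51
'h': a..z range, 26 + ord('h') − ord('a') = 33
'0': 0..9 range, 52 + ord('0') − ord('0') = 52
'Y': A..Z range, ord('Y') − ord('A') = 24
'R': A..Z range, ord('R') − ord('A') = 17
'H': A..Z range, ord('H') − ord('A') = 7
'o': a..z range, 26 + ord('o') − ord('a') = 40
'g': a..z range, 26 + ord('g') − ord('a') = 32

Answer: 51 33 52 24 17 7 40 32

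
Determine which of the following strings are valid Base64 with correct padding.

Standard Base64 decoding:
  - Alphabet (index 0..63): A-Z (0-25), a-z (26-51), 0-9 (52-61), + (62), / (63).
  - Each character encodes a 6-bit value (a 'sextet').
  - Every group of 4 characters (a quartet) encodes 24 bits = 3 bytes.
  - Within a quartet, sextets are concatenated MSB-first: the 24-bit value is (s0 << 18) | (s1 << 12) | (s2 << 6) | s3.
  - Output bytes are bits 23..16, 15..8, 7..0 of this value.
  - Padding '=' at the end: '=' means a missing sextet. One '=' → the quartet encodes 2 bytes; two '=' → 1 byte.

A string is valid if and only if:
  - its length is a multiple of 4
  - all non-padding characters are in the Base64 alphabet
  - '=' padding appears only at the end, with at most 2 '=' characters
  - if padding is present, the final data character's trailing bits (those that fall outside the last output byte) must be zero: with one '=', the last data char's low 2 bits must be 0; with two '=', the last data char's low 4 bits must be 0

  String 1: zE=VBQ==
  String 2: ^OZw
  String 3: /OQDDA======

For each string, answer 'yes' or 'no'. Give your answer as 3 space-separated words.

String 1: 'zE=VBQ==' → invalid (bad char(s): ['=']; '=' in middle)
String 2: '^OZw' → invalid (bad char(s): ['^'])
String 3: '/OQDDA======' → invalid (6 pad chars (max 2))

Answer: no no no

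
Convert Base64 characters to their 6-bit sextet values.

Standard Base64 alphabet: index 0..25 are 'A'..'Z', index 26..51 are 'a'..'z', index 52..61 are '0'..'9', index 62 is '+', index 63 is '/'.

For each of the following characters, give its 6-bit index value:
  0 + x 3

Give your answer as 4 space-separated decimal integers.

'0': 0..9 range, 52 + ord('0') − ord('0') = 52
'+': index 62
'x': a..z range, 26 + ord('x') − ord('a') = 49
'3': 0..9 range, 52 + ord('3') − ord('0') = 55

Answer: 52 62 49 55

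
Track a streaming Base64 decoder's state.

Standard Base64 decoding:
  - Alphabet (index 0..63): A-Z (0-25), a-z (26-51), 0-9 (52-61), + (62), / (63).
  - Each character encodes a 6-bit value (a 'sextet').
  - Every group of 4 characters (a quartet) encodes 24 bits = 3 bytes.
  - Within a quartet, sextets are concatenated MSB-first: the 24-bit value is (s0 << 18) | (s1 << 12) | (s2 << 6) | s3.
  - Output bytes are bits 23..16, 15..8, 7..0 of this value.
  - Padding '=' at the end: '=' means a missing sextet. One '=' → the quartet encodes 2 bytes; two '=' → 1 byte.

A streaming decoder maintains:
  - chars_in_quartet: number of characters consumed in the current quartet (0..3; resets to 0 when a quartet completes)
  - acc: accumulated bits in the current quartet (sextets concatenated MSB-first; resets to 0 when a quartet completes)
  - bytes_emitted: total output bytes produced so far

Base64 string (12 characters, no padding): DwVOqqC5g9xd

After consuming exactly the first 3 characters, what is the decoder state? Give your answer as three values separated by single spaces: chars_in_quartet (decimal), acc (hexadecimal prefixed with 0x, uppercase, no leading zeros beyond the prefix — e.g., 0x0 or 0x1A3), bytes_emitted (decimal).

Answer: 3 0x3C15 0

Derivation:
After char 0 ('D'=3): chars_in_quartet=1 acc=0x3 bytes_emitted=0
After char 1 ('w'=48): chars_in_quartet=2 acc=0xF0 bytes_emitted=0
After char 2 ('V'=21): chars_in_quartet=3 acc=0x3C15 bytes_emitted=0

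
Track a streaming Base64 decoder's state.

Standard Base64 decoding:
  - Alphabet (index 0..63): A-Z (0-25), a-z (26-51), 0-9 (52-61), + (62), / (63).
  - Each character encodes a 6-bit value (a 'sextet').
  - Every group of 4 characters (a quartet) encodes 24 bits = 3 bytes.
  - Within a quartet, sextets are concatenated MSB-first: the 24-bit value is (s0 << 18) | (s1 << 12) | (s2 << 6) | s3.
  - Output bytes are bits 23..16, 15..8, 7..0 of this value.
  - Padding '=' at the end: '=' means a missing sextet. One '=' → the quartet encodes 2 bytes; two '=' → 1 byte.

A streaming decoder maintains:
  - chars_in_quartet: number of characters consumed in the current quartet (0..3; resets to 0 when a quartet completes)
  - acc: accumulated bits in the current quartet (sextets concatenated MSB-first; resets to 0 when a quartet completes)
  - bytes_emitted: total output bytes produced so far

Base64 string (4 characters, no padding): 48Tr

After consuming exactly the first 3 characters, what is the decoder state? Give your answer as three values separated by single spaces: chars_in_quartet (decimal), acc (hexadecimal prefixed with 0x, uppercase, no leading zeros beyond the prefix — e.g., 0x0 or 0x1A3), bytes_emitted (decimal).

After char 0 ('4'=56): chars_in_quartet=1 acc=0x38 bytes_emitted=0
After char 1 ('8'=60): chars_in_quartet=2 acc=0xE3C bytes_emitted=0
After char 2 ('T'=19): chars_in_quartet=3 acc=0x38F13 bytes_emitted=0

Answer: 3 0x38F13 0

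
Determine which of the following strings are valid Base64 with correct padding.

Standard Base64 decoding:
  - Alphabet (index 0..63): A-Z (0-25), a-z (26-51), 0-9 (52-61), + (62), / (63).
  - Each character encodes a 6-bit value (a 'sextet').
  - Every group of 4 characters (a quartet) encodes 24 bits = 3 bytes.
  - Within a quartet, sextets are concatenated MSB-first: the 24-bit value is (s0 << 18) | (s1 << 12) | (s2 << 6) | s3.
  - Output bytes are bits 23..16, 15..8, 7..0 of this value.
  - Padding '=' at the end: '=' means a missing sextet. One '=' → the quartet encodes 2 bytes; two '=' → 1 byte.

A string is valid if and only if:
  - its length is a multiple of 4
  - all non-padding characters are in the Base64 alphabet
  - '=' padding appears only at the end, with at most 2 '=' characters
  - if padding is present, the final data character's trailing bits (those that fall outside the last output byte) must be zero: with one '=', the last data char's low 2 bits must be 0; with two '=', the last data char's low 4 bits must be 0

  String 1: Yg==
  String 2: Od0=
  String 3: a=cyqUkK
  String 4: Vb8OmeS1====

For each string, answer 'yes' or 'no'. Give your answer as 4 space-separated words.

Answer: yes yes no no

Derivation:
String 1: 'Yg==' → valid
String 2: 'Od0=' → valid
String 3: 'a=cyqUkK' → invalid (bad char(s): ['=']; '=' in middle)
String 4: 'Vb8OmeS1====' → invalid (4 pad chars (max 2))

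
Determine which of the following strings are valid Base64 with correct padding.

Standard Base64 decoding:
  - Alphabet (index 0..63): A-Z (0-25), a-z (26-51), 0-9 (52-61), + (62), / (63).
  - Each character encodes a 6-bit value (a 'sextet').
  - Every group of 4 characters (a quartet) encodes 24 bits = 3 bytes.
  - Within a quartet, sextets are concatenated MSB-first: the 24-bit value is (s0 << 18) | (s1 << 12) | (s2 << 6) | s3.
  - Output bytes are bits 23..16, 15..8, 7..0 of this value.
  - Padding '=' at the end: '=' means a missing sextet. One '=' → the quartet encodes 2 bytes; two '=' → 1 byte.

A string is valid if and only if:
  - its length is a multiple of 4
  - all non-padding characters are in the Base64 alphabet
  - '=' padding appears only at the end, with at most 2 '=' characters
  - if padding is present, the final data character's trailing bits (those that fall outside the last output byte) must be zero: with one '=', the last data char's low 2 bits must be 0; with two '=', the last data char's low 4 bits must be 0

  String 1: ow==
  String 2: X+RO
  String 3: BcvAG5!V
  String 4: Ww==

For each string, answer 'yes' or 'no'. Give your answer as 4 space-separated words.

String 1: 'ow==' → valid
String 2: 'X+RO' → valid
String 3: 'BcvAG5!V' → invalid (bad char(s): ['!'])
String 4: 'Ww==' → valid

Answer: yes yes no yes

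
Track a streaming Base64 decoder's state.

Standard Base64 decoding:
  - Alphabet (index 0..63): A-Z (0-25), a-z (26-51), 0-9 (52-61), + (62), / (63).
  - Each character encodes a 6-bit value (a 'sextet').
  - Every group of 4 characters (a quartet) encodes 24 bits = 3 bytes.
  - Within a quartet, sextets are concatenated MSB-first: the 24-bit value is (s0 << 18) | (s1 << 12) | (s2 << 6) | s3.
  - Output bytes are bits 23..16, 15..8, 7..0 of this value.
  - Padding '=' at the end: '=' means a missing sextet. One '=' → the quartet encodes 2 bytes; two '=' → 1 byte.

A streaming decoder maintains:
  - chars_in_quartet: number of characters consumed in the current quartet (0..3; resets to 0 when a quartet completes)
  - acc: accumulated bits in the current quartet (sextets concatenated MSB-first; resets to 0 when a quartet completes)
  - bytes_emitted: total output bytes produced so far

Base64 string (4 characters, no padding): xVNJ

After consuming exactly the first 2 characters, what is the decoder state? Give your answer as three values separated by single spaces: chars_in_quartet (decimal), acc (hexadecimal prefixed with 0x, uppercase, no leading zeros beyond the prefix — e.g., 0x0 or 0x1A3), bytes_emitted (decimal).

Answer: 2 0xC55 0

Derivation:
After char 0 ('x'=49): chars_in_quartet=1 acc=0x31 bytes_emitted=0
After char 1 ('V'=21): chars_in_quartet=2 acc=0xC55 bytes_emitted=0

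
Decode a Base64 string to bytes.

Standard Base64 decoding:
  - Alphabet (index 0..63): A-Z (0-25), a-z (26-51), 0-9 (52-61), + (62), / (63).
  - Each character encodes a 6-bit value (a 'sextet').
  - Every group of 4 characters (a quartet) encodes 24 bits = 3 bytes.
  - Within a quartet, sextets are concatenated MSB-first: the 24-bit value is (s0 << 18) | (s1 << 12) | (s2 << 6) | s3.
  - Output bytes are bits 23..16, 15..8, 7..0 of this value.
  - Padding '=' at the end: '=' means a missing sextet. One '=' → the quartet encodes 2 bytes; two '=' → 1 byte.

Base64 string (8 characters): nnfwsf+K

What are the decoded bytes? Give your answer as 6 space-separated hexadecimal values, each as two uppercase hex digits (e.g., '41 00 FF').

After char 0 ('n'=39): chars_in_quartet=1 acc=0x27 bytes_emitted=0
After char 1 ('n'=39): chars_in_quartet=2 acc=0x9E7 bytes_emitted=0
After char 2 ('f'=31): chars_in_quartet=3 acc=0x279DF bytes_emitted=0
After char 3 ('w'=48): chars_in_quartet=4 acc=0x9E77F0 -> emit 9E 77 F0, reset; bytes_emitted=3
After char 4 ('s'=44): chars_in_quartet=1 acc=0x2C bytes_emitted=3
After char 5 ('f'=31): chars_in_quartet=2 acc=0xB1F bytes_emitted=3
After char 6 ('+'=62): chars_in_quartet=3 acc=0x2C7FE bytes_emitted=3
After char 7 ('K'=10): chars_in_quartet=4 acc=0xB1FF8A -> emit B1 FF 8A, reset; bytes_emitted=6

Answer: 9E 77 F0 B1 FF 8A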